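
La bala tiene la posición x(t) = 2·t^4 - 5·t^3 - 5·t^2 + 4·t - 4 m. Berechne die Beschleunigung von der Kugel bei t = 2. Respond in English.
We must differentiate our position equation x(t) = 2·t^4 - 5·t^3 - 5·t^2 + 4·t - 4 2 times. The derivative of position gives velocity: v(t) = 8·t^3 - 15·t^2 - 10·t + 4. Taking d/dt of v(t), we find a(t) = 24·t^2 - 30·t - 10. From the given acceleration equation a(t) = 24·t^2 - 30·t - 10, we substitute t = 2 to get a = 26.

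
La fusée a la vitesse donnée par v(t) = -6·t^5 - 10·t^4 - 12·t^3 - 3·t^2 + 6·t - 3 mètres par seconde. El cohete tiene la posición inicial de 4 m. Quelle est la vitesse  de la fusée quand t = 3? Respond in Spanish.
Tenemos la velocidad v(t) = -6·t^5 - 10·t^4 - 12·t^3 - 3·t^2 + 6·t - 3. Sustituyendo t = 3: v(3) = -2604.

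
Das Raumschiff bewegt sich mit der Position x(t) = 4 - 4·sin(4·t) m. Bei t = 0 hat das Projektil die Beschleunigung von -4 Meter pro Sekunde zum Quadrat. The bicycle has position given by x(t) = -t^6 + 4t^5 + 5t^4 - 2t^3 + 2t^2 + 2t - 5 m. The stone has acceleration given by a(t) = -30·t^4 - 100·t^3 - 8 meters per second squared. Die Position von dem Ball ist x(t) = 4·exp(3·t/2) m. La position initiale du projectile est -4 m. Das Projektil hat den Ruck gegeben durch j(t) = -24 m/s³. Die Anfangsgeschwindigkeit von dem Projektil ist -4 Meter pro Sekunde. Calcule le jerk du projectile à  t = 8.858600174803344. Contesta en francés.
Nous avons le jerk j(t) = -24. En substituant t = 8.858600174803344: j(8.858600174803344) = -24.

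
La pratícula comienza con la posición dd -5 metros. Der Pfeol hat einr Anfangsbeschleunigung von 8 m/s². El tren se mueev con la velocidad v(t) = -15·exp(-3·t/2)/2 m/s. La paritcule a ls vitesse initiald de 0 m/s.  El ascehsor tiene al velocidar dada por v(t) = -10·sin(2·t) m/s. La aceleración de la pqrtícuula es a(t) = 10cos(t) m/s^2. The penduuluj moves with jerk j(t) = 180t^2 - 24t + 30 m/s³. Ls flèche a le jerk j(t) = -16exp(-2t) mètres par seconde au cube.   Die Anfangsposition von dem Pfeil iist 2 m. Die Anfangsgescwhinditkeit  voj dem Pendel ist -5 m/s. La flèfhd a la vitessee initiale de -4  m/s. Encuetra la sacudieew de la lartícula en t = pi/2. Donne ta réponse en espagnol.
Para resolver esto, necesitamos tomar 1 derivada de nuestra ecuación de la aceleración a(t) = 10·cos(t). Derivando la aceleración, obtenemos la sacudida: j(t) = -10·sin(t). Usando j(t) = -10·sin(t) y sustituyendo t = pi/2, encontramos j = -10.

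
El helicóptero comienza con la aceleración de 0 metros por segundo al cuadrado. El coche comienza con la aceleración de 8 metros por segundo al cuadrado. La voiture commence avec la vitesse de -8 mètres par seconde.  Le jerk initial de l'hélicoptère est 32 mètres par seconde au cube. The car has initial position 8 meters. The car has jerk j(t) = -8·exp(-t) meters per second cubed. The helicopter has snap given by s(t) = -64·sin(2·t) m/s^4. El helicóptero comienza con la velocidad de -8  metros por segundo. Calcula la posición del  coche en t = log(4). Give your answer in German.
Wir müssen die Stammfunktion unserer Gleichung für den Ruck j(t) = -8·exp(-t) 3-mal finden. Das Integral von dem Ruck ist die Beschleunigung. Mit a(0) = 8 erhalten wir a(t) = 8·exp(-t). Mit ∫a(t)dt und Anwendung von v(0) = -8, finden wir v(t) = -8·exp(-t). Durch Integration von der Geschwindigkeit und Verwendung der Anfangsbedingung x(0) = 8, erhalten wir x(t) = 8·exp(-t). Mit x(t) = 8·exp(-t) und Einsetzen von t = log(4), finden wir x = 2.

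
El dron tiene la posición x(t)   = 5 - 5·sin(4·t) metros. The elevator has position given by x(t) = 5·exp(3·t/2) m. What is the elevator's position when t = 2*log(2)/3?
We have position x(t) = 5·exp(3·t/2). Substituting t = 2*log(2)/3: x(2*log(2)/3) = 10.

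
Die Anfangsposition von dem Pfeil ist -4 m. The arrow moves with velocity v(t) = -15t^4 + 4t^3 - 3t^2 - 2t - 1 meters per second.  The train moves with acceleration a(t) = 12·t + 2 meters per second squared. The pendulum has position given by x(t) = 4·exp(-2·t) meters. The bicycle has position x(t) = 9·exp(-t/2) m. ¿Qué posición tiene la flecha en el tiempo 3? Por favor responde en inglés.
To solve this, we need to take 1 integral of our velocity equation v(t) = -15·t^4 + 4·t^3 - 3·t^2 - 2·t - 1. Integrating velocity and using the initial condition x(0) = -4, we get x(t) = -3·t^5 + t^4 - t^3 - t^2 - t - 4. We have position x(t) = -3·t^5 + t^4 - t^3 - t^2 - t - 4. Substituting t = 3: x(3) = -691.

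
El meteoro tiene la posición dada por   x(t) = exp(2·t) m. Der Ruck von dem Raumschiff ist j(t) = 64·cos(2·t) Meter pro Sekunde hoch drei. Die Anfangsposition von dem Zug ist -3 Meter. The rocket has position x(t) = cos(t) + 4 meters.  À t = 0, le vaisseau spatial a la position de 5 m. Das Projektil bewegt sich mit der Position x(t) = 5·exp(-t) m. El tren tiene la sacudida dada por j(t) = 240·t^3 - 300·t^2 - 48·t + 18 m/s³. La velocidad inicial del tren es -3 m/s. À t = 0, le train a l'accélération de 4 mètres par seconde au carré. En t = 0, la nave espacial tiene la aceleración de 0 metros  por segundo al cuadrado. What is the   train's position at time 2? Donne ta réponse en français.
En partant du jerk j(t) = 240·t^3 - 300·t^2 - 48·t + 18, nous prenons 3 primitives. L'intégrale du jerk est l'accélération. En utilisant a(0) = 4, nous obtenons a(t) = 60·t^4 - 100·t^3 - 24·t^2 + 18·t + 4. En intégrant l'accélération et en utilisant la condition initiale v(0) = -3, nous obtenons v(t) = 12·t^5 - 25·t^4 - 8·t^3 + 9·t^2 + 4·t - 3. L'intégrale de la vitesse, avec x(0) = -3, donne la position: x(t) = 2·t^6 - 5·t^5 - 2·t^4 + 3·t^3 + 2·t^2 - 3·t - 3. Nous avons la position x(t) = 2·t^6 - 5·t^5 - 2·t^4 + 3·t^3 + 2·t^2 - 3·t - 3. En substituant t = 2: x(2) = -41.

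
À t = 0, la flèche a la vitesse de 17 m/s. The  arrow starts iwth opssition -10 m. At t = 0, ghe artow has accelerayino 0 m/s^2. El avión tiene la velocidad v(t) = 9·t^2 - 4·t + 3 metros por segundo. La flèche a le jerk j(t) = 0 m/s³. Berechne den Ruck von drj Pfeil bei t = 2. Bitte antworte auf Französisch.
En utilisant j(t) = 0 et en substituant t = 2, nous trouvons j = 0.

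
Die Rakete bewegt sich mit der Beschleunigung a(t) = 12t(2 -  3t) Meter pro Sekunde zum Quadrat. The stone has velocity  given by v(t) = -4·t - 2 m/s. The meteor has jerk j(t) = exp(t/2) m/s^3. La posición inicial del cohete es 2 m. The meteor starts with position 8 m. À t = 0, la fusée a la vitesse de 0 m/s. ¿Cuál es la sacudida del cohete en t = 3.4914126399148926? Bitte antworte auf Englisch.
Starting from acceleration a(t) = 12·t·(2 - 3·t), we take 1 derivative. Differentiating acceleration, we get jerk: j(t) = 24 - 72·t. From the given jerk equation j(t) = 24 - 72·t, we substitute t = 3.4914126399148926 to get j = -227.381710073872.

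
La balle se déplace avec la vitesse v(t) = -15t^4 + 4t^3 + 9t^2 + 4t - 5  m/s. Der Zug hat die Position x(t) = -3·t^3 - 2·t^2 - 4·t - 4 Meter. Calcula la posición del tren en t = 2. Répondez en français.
De l'équation de la position x(t) = -3·t^3 - 2·t^2 - 4·t - 4, nous substituons t = 2 pour obtenir x = -44.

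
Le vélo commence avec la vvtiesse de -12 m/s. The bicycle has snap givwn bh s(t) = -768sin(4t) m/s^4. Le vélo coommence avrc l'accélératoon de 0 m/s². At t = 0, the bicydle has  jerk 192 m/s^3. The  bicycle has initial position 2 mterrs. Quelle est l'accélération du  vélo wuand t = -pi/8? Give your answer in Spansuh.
Partiendo del snap s(t) = -768·sin(4·t), tomamos 2 integrales. Tomando ∫s(t)dt y aplicando j(0) = 192, encontramos j(t) = 192·cos(4·t). Tomando ∫j(t)dt y aplicando a(0) = 0, encontramos a(t) = 48·sin(4·t). De la ecuación de la aceleración a(t) = 48·sin(4·t), sustituimos t = -pi/8 para obtener a = -48.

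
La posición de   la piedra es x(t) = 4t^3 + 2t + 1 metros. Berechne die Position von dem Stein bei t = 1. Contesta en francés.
Nous avons la position x(t) = 4·t^3 + 2·t + 1. En substituant t = 1: x(1) = 7.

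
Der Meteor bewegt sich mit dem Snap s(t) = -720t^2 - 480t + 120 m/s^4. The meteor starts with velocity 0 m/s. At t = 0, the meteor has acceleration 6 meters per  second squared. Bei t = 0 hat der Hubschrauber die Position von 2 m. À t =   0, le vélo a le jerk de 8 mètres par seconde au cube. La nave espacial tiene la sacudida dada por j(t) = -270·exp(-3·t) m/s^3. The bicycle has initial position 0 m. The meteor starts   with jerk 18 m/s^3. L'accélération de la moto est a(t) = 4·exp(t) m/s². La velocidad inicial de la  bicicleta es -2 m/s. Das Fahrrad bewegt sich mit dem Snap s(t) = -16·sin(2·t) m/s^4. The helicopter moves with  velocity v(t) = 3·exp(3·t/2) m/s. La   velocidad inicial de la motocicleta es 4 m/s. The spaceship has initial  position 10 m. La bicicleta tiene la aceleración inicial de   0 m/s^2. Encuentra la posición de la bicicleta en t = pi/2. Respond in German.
Wir müssen unsere Gleichung für den Snap s(t) = -16·sin(2·t) 4-mal integrieren. Die Stammfunktion von dem Snap ist der Ruck. Mit j(0) = 8 erhalten wir j(t) = 8·cos(2·t). Mit ∫j(t)dt und Anwendung von a(0) = 0, finden wir a(t) = 4·sin(2·t). Die Stammfunktion von der Beschleunigung, mit v(0) = -2, ergibt die Geschwindigkeit: v(t) = -2·cos(2·t). Durch Integration von der Geschwindigkeit und Verwendung der Anfangsbedingung x(0) = 0, erhalten wir x(t) = -sin(2·t). Mit x(t) = -sin(2·t) und Einsetzen von t = pi/2, finden wir x = 0.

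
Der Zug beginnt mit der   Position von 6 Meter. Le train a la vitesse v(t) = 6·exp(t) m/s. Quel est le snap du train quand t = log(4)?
Pour résoudre ceci, nous devons prendre 3 dérivées de notre équation de la vitesse v(t) = 6·exp(t). La dérivée de la vitesse donne l'accélération: a(t) = 6·exp(t). En dérivant l'accélération, nous obtenons le jerk: j(t) = 6·exp(t). En prenant d/dt de j(t), nous trouvons s(t) = 6·exp(t). En utilisant s(t) = 6·exp(t) et en substituant t = log(4), nous trouvons s = 24.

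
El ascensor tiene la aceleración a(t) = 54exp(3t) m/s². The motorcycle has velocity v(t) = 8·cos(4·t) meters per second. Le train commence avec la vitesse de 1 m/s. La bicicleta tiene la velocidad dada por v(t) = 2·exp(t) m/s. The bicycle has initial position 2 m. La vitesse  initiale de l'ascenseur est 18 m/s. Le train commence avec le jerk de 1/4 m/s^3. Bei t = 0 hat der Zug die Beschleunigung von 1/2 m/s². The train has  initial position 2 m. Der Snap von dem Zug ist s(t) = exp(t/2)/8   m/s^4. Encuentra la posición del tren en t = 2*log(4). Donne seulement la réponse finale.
x(2*log(4)) = 8.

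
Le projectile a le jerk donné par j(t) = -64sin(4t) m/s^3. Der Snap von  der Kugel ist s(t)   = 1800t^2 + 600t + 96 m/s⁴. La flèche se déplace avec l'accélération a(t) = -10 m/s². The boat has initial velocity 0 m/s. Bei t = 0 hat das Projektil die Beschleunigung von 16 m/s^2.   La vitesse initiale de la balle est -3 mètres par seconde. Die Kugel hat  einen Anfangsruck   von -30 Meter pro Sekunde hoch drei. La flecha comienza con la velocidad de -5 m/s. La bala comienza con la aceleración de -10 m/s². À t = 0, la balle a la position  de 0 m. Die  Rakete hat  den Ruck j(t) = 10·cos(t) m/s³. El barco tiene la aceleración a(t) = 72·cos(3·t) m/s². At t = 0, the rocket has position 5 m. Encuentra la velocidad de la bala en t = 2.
Necesitamos integrar nuestra ecuación del snap s(t) = 1800·t^2 + 600·t + 96 3 veces. La integral del snap, con j(0) = -30, da la sacudida: j(t) = 600·t^3 + 300·t^2 + 96·t - 30. Tomando ∫j(t)dt y aplicando a(0) = -10, encontramos a(t) = 150·t^4 + 100·t^3 + 48·t^2 - 30·t - 10. La antiderivada de la aceleración es la velocidad. Usando v(0) = -3, obtenemos v(t) = 30·t^5 + 25·t^4 + 16·t^3 - 15·t^2 - 10·t - 3. De la ecuación de la velocidad v(t) = 30·t^5 + 25·t^4 + 16·t^3 - 15·t^2 - 10·t - 3, sustituimos t = 2 para obtener v = 1405.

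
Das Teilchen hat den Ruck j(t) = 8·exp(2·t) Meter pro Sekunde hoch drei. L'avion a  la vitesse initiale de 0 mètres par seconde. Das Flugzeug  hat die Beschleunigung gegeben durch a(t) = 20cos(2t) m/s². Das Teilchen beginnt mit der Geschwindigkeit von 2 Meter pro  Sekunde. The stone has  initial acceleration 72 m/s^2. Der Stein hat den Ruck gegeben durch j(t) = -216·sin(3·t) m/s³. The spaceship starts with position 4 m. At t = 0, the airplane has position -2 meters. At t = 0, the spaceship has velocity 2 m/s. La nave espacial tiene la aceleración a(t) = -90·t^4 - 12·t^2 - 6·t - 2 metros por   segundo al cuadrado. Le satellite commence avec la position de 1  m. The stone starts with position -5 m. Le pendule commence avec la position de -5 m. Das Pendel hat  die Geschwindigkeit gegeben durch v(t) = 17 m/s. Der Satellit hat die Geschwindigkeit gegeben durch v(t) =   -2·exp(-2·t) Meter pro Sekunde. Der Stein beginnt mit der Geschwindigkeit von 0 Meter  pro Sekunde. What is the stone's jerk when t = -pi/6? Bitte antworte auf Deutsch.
Mit j(t) = -216·sin(3·t) und Einsetzen von t = -pi/6, finden wir j = 216.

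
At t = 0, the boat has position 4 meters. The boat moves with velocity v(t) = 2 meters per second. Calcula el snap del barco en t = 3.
Debemos derivar nuestra ecuación de la velocidad v(t) = 2 3 veces. Derivando la velocidad, obtenemos la aceleración: a(t) = 0. Tomando d/dt de a(t), encontramos j(t) = 0. Tomando d/dt de j(t), encontramos s(t) = 0. Usando s(t) = 0 y sustituyendo t = 3, encontramos s = 0.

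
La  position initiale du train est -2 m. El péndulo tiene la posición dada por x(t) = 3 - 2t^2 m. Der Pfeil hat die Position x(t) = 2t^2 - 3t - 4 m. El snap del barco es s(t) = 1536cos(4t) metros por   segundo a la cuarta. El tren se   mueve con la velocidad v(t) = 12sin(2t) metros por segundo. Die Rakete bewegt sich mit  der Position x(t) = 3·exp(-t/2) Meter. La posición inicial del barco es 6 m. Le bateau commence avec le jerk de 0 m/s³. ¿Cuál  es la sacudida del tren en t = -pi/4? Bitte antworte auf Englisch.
We must differentiate our velocity equation v(t) = 12·sin(2·t) 2 times. The derivative of velocity gives acceleration: a(t) = 24·cos(2·t). The derivative of acceleration gives jerk: j(t) = -48·sin(2·t). From the given jerk equation j(t) = -48·sin(2·t), we substitute t = -pi/4 to get j = 48.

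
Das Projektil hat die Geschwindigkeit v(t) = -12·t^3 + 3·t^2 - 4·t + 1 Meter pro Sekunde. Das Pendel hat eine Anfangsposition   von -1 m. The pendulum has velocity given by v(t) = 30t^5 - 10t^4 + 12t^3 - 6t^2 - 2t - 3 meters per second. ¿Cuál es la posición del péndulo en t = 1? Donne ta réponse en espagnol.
Necesitamos integrar nuestra ecuación de la velocidad v(t) = 30·t^5 - 10·t^4 + 12·t^3 - 6·t^2 - 2·t - 3 1 vez. Tomando ∫v(t)dt y aplicando x(0) = -1, encontramos x(t) = 5·t^6 - 2·t^5 + 3·t^4 - 2·t^3 - t^2 - 3·t - 1. De la ecuación de la posición x(t) = 5·t^6 - 2·t^5 + 3·t^4 - 2·t^3 - t^2 - 3·t - 1, sustituimos t = 1 para obtener x = -1.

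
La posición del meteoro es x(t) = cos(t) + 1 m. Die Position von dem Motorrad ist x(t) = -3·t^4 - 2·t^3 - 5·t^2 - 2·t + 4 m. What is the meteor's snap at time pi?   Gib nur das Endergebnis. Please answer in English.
The answer is -1.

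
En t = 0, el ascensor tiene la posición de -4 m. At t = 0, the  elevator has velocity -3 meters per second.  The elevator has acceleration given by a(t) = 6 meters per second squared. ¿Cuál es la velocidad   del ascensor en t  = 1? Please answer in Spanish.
Partiendo de la aceleración a(t) = 6, tomamos 1 antiderivada. Integrando la aceleración y usando la condición inicial v(0) = -3, obtenemos v(t) = 6·t - 3. De la ecuación de la velocidad v(t) = 6·t - 3, sustituimos t = 1 para obtener v = 3.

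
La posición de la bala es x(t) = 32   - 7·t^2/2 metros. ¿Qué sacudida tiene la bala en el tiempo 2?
Debemos derivar nuestra ecuación de la posición x(t) = 32 - 7·t^2/2 3 veces. Tomando d/dt de x(t), encontramos v(t) = -7·t. La derivada de la velocidad da la aceleración: a(t) = -7. Derivando la aceleración, obtenemos la sacudida: j(t) = 0. Usando j(t) = 0 y sustituyendo t = 2, encontramos j = 0.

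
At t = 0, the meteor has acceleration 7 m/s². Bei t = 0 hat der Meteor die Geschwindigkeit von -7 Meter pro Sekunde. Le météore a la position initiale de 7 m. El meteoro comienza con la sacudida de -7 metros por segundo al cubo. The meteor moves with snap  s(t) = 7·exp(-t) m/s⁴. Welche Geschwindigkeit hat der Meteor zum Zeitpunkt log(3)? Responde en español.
Para resolver esto, necesitamos tomar 3 integrales de nuestra ecuación del snap s(t) = 7·exp(-t). La antiderivada del snap, con j(0) = -7, da la sacudida: j(t) = -7·exp(-t). La antiderivada de la sacudida, con a(0) = 7, da la aceleración: a(t) = 7·exp(-t). La integral de la aceleración es la velocidad. Usando v(0) = -7, obtenemos v(t) = -7·exp(-t). De la ecuación de la velocidad v(t) = -7·exp(-t), sustituimos t = log(3) para obtener v = -7/3.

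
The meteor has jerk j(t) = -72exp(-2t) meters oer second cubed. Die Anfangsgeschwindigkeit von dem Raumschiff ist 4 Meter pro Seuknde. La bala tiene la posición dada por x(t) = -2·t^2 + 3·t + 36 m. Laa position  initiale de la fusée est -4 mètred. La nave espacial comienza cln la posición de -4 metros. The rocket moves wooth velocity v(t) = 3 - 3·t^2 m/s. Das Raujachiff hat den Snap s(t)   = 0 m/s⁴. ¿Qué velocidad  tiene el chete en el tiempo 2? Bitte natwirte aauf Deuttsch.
Aus der Gleichung für die Geschwindigkeit v(t) = 3 - 3·t^2, setzen wir t = 2 ein und erhalten v = -9.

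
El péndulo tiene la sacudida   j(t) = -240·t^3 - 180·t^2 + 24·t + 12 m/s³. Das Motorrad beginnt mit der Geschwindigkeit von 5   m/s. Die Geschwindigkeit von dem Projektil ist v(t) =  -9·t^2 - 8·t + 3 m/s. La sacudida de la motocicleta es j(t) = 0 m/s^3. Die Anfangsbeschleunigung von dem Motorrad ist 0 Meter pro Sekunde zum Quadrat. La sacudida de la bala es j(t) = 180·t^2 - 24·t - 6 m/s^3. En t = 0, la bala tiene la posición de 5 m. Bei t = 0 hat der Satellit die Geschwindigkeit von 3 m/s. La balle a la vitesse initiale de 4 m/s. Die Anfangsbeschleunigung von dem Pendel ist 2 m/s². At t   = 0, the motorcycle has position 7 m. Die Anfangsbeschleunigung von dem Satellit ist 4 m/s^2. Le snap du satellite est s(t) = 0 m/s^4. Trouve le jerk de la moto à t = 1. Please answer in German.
Wir haben den Ruck j(t) = 0. Durch Einsetzen von t = 1: j(1) = 0.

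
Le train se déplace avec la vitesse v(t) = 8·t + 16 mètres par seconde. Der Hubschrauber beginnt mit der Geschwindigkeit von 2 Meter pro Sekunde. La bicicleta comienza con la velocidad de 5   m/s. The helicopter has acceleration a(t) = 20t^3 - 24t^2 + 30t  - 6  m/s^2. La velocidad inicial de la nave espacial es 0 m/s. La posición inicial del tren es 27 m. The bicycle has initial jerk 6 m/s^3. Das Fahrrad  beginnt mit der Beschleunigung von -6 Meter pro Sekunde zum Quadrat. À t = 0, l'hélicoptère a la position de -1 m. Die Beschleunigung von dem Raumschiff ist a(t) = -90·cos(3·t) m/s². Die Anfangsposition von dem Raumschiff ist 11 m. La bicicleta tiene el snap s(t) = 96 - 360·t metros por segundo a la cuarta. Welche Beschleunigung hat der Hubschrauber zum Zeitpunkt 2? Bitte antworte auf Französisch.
En utilisant a(t) = 20·t^3 - 24·t^2 + 30·t - 6 et en substituant t = 2, nous trouvons a = 118.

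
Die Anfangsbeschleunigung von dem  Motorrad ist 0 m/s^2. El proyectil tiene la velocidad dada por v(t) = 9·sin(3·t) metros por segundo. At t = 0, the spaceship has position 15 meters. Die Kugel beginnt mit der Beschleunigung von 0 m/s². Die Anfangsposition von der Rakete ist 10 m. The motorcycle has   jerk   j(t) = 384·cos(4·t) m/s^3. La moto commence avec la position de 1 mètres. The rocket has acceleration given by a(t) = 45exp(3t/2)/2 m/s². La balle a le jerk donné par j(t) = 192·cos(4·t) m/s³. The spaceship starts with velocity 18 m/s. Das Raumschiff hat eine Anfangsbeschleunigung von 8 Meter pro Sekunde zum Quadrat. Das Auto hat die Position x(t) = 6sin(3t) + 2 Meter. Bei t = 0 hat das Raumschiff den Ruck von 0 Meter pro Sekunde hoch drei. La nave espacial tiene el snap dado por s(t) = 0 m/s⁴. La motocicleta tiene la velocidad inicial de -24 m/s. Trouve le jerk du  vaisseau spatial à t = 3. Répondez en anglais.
We must find the antiderivative of our snap equation s(t) = 0 1 time. Integrating snap and using the initial condition j(0) = 0, we get j(t) = 0. From the given jerk equation j(t) = 0, we substitute t = 3 to get j = 0.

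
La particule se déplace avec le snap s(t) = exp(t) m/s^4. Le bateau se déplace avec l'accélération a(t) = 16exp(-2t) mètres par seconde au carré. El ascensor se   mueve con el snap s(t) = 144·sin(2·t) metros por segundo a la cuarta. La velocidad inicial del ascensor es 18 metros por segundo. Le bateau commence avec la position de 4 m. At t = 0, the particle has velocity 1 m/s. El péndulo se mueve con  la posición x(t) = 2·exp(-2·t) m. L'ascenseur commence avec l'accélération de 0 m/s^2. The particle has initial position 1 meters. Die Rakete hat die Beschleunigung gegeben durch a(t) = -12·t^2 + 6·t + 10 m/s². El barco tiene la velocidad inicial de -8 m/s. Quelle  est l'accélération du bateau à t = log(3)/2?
Nous avons l'accélération a(t) = 16·exp(-2·t). En substituant t = log(3)/2: a(log(3)/2) = 16/3.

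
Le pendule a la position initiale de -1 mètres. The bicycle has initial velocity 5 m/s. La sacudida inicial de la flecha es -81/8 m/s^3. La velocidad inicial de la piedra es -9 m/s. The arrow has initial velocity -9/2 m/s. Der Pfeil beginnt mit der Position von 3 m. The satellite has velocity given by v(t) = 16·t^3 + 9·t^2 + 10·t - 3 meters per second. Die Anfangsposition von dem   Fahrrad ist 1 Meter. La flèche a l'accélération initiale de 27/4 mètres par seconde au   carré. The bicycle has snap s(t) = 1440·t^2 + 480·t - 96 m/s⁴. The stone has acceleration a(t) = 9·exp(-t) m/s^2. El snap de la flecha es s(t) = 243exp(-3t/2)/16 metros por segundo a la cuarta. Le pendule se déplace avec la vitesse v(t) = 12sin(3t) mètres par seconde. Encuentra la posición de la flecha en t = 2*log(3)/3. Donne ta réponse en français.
Nous devons trouver la primitive de notre équation du snap s(t) = 243·exp(-3·t/2)/16 4 fois. La primitive du snap est le jerk. En utilisant j(0) = -81/8, nous obtenons j(t) = -81·exp(-3·t/2)/8. En intégrant le jerk et en utilisant la condition initiale a(0) = 27/4, nous obtenons a(t) = 27·exp(-3·t/2)/4. En intégrant l'accélération et en utilisant la condition initiale v(0) = -9/2, nous obtenons v(t) = -9·exp(-3·t/2)/2. La primitive de la vitesse, avec x(0) = 3, donne la position: x(t) = 3·exp(-3·t/2). En utilisant x(t) = 3·exp(-3·t/2) et en substituant t = 2*log(3)/3, nous trouvons x = 1.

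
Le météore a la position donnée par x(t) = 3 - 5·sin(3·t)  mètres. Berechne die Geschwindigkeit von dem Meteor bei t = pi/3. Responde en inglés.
Starting from position x(t) = 3 - 5·sin(3·t), we take 1 derivative. Taking d/dt of x(t), we find v(t) = -15·cos(3·t). Using v(t) = -15·cos(3·t) and substituting t = pi/3, we find v = 15.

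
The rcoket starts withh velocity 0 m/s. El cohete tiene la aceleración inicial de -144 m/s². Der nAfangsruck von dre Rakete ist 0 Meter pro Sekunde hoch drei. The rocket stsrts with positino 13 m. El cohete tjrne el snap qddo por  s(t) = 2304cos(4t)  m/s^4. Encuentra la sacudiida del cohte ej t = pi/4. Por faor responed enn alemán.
Um dies zu lösen, müssen wir 1 Integral unserer Gleichung für den Snap s(t) = 2304·cos(4·t) finden. Das Integral von dem Snap, mit j(0) = 0, ergibt den Ruck: j(t) = 576·sin(4·t). Aus der Gleichung für den Ruck j(t) = 576·sin(4·t), setzen wir t = pi/4 ein und erhalten j = 0.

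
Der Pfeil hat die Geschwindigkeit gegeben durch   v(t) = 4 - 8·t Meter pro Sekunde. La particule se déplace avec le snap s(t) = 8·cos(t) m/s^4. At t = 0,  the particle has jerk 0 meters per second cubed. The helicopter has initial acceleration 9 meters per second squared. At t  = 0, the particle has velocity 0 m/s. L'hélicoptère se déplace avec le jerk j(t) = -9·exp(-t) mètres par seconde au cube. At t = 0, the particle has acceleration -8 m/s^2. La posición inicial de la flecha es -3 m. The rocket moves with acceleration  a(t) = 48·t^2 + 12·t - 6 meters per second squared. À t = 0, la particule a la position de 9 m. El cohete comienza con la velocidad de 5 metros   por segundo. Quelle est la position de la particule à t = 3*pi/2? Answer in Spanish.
Para resolver esto, necesitamos tomar 4 integrales de nuestra ecuación del snap s(t) = 8·cos(t). Tomando ∫s(t)dt y aplicando j(0) = 0, encontramos j(t) = 8·sin(t). La integral de la sacudida, con a(0) = -8, da la aceleración: a(t) = -8·cos(t). Integrando la aceleración y usando la condición inicial v(0) = 0, obtenemos v(t) = -8·sin(t). La integral de la velocidad es la posición. Usando x(0) = 9, obtenemos x(t) = 8·cos(t) + 1. Usando x(t) = 8·cos(t) + 1 y sustituyendo t = 3*pi/2, encontramos x = 1.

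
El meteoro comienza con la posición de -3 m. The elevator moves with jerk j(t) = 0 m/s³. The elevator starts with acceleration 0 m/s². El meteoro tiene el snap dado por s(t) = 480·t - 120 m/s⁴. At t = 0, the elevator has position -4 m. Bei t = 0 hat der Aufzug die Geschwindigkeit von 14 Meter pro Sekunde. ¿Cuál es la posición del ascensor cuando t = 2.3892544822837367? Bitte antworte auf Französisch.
En partant du jerk j(t) = 0, nous prenons 3 primitives. La primitive du jerk est l'accélération. En utilisant a(0) = 0, nous obtenons a(t) = 0. En intégrant l'accélération et en utilisant la condition initiale v(0) = 14, nous obtenons v(t) = 14. En prenant ∫v(t)dt et en appliquant x(0) = -4, nous trouvons x(t) = 14·t - 4. Nous avons la position x(t) = 14·t - 4. En substituant t = 2.3892544822837367: x(2.3892544822837367) = 29.4495627519723.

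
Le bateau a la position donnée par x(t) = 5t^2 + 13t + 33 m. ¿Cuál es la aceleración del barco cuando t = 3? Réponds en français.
En partant de la position x(t) = 5·t^2 + 13·t + 33, nous prenons 2 dérivées. La dérivée de la position donne la vitesse: v(t) = 10·t + 13. La dérivée de la vitesse donne l'accélération: a(t) = 10. En utilisant a(t) = 10 et en substituant t = 3, nous trouvons a = 10.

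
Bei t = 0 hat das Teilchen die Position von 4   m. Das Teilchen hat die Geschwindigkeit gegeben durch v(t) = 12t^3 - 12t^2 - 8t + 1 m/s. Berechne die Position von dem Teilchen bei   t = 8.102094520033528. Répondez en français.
Pour résoudre ceci, nous devons prendre 1 primitive de notre équation de la vitesse v(t) = 12·t^3 - 12·t^2 - 8·t + 1. La primitive de la vitesse est la position. En utilisant x(0) = 4, nous obtenons x(t) = 3·t^4 - 4·t^3 - 4·t^2 + t + 4. En utilisant x(t) = 3·t^4 - 4·t^3 - 4·t^2 + t + 4 et en substituant t = 8.102094520033528, nous trouvons x = 10549.4917158293.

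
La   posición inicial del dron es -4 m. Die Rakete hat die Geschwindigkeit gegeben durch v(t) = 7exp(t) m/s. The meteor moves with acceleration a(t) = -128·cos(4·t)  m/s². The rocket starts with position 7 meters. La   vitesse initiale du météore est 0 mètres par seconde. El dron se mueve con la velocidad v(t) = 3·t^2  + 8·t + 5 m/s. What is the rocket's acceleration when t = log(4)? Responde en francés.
Pour résoudre ceci, nous devons prendre 1 dérivée de notre équation de la vitesse v(t) = 7·exp(t). En dérivant la vitesse, nous obtenons l'accélération: a(t) = 7·exp(t). En utilisant a(t) = 7·exp(t) et en substituant t = log(4), nous trouvons a = 28.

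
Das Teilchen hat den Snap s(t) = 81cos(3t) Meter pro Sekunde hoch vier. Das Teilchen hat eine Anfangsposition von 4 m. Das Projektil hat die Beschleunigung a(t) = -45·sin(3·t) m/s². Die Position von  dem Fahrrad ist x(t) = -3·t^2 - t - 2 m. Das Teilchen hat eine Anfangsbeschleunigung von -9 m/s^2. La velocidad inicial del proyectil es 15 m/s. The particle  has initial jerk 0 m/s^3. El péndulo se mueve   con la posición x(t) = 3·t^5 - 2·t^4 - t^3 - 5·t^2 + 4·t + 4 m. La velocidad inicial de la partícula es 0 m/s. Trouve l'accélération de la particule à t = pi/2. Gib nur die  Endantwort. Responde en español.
La aceleración en t = pi/2 es a = 0.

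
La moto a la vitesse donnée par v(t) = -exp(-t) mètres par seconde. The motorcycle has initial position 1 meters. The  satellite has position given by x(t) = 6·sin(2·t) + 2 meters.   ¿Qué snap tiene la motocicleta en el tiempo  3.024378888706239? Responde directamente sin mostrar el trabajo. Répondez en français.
À t = 3.024378888706239, s = 0.0485879904494404.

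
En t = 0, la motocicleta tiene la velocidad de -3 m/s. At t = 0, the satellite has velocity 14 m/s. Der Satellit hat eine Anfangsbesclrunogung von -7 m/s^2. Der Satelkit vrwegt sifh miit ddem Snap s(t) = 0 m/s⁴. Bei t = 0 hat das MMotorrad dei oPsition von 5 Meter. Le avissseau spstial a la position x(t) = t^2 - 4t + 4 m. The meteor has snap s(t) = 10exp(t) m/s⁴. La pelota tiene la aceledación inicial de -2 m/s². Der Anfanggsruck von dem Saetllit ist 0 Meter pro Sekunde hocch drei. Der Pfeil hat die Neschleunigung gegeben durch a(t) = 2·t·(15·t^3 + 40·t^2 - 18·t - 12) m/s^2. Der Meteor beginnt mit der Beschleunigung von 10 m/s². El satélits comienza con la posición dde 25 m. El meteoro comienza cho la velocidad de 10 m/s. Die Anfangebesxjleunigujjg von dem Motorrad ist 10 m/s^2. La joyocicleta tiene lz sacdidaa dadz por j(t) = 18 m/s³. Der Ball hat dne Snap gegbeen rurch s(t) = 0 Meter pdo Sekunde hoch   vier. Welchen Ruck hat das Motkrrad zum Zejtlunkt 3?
Aus der Gleichung für den Ruck j(t) = 18, setzen wir t = 3 ein und erhalten j = 18.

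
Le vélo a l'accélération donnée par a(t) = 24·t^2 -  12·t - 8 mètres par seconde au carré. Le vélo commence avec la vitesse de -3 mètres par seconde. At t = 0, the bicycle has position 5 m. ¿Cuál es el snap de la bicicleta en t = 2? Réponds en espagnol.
Debemos derivar nuestra ecuación de la aceleración a(t) = 24·t^2 - 12·t - 8 2 veces. La derivada de la aceleración da la sacudida: j(t) = 48·t - 12. La derivada de la sacudida da el snap: s(t) = 48. Usando s(t) = 48 y sustituyendo t = 2, encontramos s = 48.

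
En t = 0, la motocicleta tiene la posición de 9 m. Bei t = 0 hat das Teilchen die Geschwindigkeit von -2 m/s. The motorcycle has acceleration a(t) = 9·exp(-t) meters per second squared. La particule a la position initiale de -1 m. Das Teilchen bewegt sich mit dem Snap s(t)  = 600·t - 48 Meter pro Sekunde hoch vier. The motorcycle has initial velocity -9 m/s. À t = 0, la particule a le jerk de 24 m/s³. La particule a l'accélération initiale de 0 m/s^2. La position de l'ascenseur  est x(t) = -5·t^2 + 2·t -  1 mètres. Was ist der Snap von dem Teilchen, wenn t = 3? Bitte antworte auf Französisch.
Nous avons le snap s(t) = 600·t - 48. En substituant t = 3: s(3) = 1752.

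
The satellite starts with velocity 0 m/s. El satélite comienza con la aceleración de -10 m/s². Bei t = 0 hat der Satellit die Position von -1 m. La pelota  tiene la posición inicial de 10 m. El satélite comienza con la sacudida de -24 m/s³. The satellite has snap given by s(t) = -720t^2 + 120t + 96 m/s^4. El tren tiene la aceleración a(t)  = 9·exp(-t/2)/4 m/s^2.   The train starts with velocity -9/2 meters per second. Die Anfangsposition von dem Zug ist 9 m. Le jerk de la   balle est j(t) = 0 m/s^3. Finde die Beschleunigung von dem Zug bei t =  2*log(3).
Mit a(t) = 9·exp(-t/2)/4 und Einsetzen von t = 2*log(3), finden wir a = 3/4.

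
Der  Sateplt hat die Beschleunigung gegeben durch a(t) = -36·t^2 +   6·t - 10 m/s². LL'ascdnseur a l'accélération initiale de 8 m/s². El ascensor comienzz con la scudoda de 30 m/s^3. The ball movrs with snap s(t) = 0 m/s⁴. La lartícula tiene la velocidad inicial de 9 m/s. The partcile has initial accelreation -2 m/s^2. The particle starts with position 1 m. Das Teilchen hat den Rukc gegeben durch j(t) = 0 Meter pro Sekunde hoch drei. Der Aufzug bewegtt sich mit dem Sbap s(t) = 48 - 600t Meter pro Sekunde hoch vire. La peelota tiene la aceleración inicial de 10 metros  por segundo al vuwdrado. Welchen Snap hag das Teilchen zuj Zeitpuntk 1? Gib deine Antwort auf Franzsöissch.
Pour résoudre ceci, nous devons prendre 1 dérivée de notre équation du jerk j(t) = 0. En prenant d/dt de j(t), nous trouvons s(t) = 0. De l'équation du snap s(t) = 0, nous substituons t = 1 pour obtenir s = 0.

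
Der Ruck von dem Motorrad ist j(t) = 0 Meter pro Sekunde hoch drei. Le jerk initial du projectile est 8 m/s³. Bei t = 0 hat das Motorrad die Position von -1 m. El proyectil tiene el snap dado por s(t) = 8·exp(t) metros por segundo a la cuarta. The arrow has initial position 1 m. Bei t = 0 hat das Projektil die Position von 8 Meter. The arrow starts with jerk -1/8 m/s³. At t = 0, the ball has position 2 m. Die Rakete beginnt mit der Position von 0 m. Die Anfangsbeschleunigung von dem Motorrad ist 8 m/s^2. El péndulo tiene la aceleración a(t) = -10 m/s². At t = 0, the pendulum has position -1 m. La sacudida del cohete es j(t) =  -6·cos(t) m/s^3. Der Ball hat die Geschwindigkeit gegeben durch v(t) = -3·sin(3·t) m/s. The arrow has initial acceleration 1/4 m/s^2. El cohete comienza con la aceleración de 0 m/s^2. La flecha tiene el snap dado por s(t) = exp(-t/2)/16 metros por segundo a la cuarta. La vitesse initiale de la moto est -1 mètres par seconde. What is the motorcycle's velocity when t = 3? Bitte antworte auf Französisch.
En partant du jerk j(t) = 0, nous prenons 2 primitives. En intégrant le jerk et en utilisant la condition initiale a(0) = 8, nous obtenons a(t) = 8. En intégrant l'accélération et en utilisant la condition initiale v(0) = -1, nous obtenons v(t) = 8·t - 1. De l'équation de la vitesse v(t) = 8·t - 1, nous substituons t = 3 pour obtenir v = 23.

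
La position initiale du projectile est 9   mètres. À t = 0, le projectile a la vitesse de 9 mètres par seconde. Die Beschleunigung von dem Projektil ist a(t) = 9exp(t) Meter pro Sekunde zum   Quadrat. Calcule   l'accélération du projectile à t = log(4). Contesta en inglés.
We have acceleration a(t) = 9·exp(t). Substituting t = log(4): a(log(4)) = 36.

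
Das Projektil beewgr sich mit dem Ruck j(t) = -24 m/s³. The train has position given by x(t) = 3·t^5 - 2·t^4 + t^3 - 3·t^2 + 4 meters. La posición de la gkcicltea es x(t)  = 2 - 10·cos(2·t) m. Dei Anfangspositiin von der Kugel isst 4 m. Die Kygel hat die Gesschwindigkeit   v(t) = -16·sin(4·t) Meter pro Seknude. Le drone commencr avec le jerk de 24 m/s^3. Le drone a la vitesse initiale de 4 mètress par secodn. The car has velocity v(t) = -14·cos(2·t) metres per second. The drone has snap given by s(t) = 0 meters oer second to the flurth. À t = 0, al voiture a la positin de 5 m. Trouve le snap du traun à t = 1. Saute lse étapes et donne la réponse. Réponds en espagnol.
La respuesta es 312.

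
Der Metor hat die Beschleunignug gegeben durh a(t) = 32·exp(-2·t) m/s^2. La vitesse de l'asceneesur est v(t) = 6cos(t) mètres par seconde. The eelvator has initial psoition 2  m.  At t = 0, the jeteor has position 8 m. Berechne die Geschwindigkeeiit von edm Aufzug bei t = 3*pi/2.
Wir haben die Geschwindigkeit v(t) = 6·cos(t). Durch Einsetzen von t = 3*pi/2: v(3*pi/2) = 0.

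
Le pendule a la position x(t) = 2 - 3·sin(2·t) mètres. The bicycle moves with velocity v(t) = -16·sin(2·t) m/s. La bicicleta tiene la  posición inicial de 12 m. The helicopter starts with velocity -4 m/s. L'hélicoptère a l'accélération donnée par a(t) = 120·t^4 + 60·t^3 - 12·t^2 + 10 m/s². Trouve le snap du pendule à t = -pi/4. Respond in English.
We must differentiate our position equation x(t) = 2 - 3·sin(2·t) 4 times. Taking d/dt of x(t), we find v(t) = -6·cos(2·t). Taking d/dt of v(t), we find a(t) = 12·sin(2·t). Differentiating acceleration, we get jerk: j(t) = 24·cos(2·t). Taking d/dt of j(t), we find s(t) = -48·sin(2·t). We have snap s(t) = -48·sin(2·t). Substituting t = -pi/4: s(-pi/4) = 48.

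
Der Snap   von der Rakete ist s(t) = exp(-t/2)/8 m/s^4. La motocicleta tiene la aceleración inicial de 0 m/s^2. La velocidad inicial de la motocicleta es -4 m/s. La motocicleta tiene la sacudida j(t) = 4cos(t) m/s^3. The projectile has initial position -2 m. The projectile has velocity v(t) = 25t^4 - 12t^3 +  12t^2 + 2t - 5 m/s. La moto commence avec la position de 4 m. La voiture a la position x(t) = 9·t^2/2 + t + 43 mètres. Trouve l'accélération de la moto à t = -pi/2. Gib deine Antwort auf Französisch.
Nous devons trouver la primitive de notre équation du jerk j(t) = 4·cos(t) 1 fois. L'intégrale du jerk est l'accélération. En utilisant a(0) = 0, nous obtenons a(t) = 4·sin(t). En utilisant a(t) = 4·sin(t) et en substituant t = -pi/2, nous trouvons a = -4.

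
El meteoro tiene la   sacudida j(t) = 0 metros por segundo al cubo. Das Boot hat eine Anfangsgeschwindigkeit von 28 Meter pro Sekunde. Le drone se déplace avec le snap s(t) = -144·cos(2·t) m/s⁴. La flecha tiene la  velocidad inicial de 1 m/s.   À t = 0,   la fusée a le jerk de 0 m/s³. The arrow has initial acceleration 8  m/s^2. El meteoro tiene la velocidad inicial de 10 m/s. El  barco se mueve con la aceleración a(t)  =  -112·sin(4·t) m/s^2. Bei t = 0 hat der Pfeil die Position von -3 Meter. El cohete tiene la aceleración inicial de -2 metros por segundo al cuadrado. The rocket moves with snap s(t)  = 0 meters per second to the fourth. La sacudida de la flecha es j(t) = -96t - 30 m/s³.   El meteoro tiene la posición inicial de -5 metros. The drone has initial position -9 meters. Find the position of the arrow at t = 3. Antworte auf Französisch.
En partant du jerk j(t) = -96·t - 30, nous prenons 3 intégrales. La primitive du jerk est l'accélération. En utilisant a(0) = 8, nous obtenons a(t) = -48·t^2 - 30·t + 8. En prenant ∫a(t)dt et en appliquant v(0) = 1, nous trouvons v(t) = -16·t^3 - 15·t^2 + 8·t + 1. En prenant ∫v(t)dt et en appliquant x(0) = -3, nous trouvons x(t) = -4·t^4 - 5·t^3 + 4·t^2 + t - 3. En utilisant x(t) = -4·t^4 - 5·t^3 + 4·t^2 + t - 3 et en substituant t = 3, nous trouvons x = -423.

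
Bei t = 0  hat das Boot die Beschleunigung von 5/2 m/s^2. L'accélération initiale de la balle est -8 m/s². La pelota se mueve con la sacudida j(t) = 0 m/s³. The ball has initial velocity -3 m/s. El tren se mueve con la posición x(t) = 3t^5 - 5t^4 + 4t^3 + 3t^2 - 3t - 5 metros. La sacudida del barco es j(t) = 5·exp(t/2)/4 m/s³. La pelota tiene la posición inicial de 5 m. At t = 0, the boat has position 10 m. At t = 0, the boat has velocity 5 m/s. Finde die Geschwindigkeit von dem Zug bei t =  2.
Um dies zu lösen, müssen wir 1 Ableitung unserer Gleichung für die Position x(t) = 3·t^5 - 5·t^4 + 4·t^3 + 3·t^2 - 3·t - 5 nehmen. Die Ableitung von der Position ergibt die Geschwindigkeit: v(t) = 15·t^4 - 20·t^3 + 12·t^2 + 6·t - 3. Aus der Gleichung für die Geschwindigkeit v(t) = 15·t^4 - 20·t^3 + 12·t^2 + 6·t - 3, setzen wir t = 2 ein und erhalten v = 137.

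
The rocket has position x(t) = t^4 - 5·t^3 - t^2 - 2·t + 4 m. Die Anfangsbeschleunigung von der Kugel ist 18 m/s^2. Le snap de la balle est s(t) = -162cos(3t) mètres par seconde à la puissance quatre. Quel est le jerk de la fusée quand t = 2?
Pour résoudre ceci, nous devons prendre 3 dérivées de notre équation de la position x(t) = t^4 - 5·t^3 - t^2 - 2·t + 4. En prenant d/dt de x(t), nous trouvons v(t) = 4·t^3 - 15·t^2 - 2·t - 2. En prenant d/dt de v(t), nous trouvons a(t) = 12·t^2 - 30·t - 2. La dérivée de l'accélération donne le jerk: j(t) = 24·t - 30. De l'équation du jerk j(t) = 24·t - 30, nous substituons t = 2 pour obtenir j = 18.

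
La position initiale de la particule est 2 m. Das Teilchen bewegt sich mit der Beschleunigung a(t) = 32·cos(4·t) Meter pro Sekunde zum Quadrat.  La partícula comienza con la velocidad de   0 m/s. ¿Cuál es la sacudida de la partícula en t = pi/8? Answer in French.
Nous devons dériver notre équation de l'accélération a(t) = 32·cos(4·t) 1 fois. En prenant d/dt de a(t), nous trouvons j(t) = -128·sin(4·t). En utilisant j(t) = -128·sin(4·t) et en substituant t = pi/8, nous trouvons j = -128.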